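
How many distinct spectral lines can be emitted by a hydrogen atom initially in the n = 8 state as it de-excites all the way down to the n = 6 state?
3

The electron can occupy levels n = 6, 7, ..., 8 during de-excitation — that is m = 8 - 6 + 1 = 3 distinct levels.

The number of distinct spectral lines equals the number of ways to choose 2 of these m levels (each pair gives one possible emission transition):

Number of lines = m(m-1)/2 = 3×2/2 = 3

These correspond to all possible transitions between the 3 levels:
8 → 7, 8 → 6, 7 → 6

Each transition produces a photon with a unique energy (and thus wavelength). This count does not depend on Z.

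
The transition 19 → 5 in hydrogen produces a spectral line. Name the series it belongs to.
Pfund series

The spectral series in hydrogen are named based on the final (lower) energy level:
- Lyman series: n_final = 1 (ultraviolet)
- Balmer series: n_final = 2 (visible/near-UV)
- Paschen series: n_final = 3 (infrared)
- Brackett series: n_final = 4 (infrared)
- Pfund series: n_final = 5 (far infrared)

Since this transition ends at n = 5, it belongs to the Pfund series.

For reference, this 19 → 5 line has photon energy
ΔE = 13.6057 eV × (1/5² - 1/19²) = 0.506539080 eV,
corresponding to wavelength λ = hc/ΔE = 1239.84 eV·nm / 0.506539080 eV = 2447.669 nm in the far infrared region.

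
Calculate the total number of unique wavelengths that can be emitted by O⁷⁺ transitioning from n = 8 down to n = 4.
10

The electron can occupy levels n = 4, 5, ..., 8 during de-excitation — that is m = 8 - 4 + 1 = 5 distinct levels.

The number of distinct spectral lines equals the number of ways to choose 2 of these m levels (each pair gives one possible emission transition):

Number of lines = m(m-1)/2 = 5×4/2 = 10

These correspond to all possible transitions between the 5 levels:
8 → 7, 8 → 6, 8 → 5, 8 → 4, 7 → 6, 7 → 5, 7 → 4, 6 → 5...

Each transition produces a photon with a unique energy (and thus wavelength). This count does not depend on Z.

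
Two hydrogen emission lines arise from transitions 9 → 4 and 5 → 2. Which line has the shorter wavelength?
5 → 2

Calculate the energy for each transition:

Transition 9 → 4:
ΔE₁ = |E_4 - E_9| = |-13.6057/4² - (-13.6057/9²)|
ΔE₁ = |-0.85035625000 - (-0.16797160494)| = 0.68238465 eV

Transition 5 → 2:
ΔE₂ = |E_2 - E_5| = |-13.6057/2² - (-13.6057/5²)|
ΔE₂ = |-3.40142500000 - (-0.54422800000)| = 2.85719700 eV

Since 2.85719700 eV > 0.68238465 eV, the transition 5 → 2 emits the more energetic photon.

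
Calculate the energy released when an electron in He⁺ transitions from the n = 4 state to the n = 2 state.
10.20428 eV

The energy levels are E_n = -13.6057 Z² eV / n².

Energy at n = 4: E_4 = -13.6057 × 2² / 4² = -3.40142500 eV
Energy at n = 2: E_2 = -13.6057 × 2² / 2² = -13.60570000 eV

For emission (electron falling to lower state), the photon energy is:
E_photon = E_4 - E_2 = |-3.40142500 - (-13.60570000)|
E_photon = 10.20428 eV

This energy is carried away by the emitted photon.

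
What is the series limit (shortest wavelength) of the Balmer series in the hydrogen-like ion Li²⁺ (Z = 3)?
40.500673 nm

The series limit corresponds to the transition from n = ∞ to n = 2.
This is the highest energy (shortest wavelength) transition in the Balmer series.

E_∞ = 0 eV
E_2 = -13.6057 × 3² / 2² = -30.61282500 eV

Energy at series limit:
ΔE = E_∞ - E_2 = 0 - (-30.61282500) = 30.61282500 eV
λ = hc/E = 1239.84 eV·nm / 30.61282500 eV = 40.500673 nm

This energy equals the ionization energy from the n = 2 state of Li²⁺.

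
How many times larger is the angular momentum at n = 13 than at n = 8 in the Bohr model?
1.62500

In the Bohr model, L_n = nℏ, so the ratio is purely the ratio of quantum numbers:

L_13/L_8 = 13ℏ / 8ℏ = 13/8 = 1.62500

The angular momentum scales linearly with n.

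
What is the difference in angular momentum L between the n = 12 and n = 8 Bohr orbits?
4.21829e-34 J·s (or 4ℏ)

In the Bohr model, L_n = nℏ where ℏ = 1.0545718e-34 J·s.

L_12 = 12ℏ = 1.2654862e-33 J·s
L_8 = 8ℏ = 8.4365744e-34 J·s

ΔL = L_12 - L_8 = (12 - 8)ℏ = 4ℏ
ΔL = 4 × 1.0545718e-34 J·s = 4.21829e-34 J·s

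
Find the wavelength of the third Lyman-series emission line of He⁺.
24.30040 nm

The lines of a series are numbered from the longest wavelength (smallest ΔE) outward; the third line is the transition from n = n_f + 3 to n_f.
The Lyman series has all transitions ending at n_f = 1.

For He⁺ (Z = 2), the third line (γ-line) is the jump from n = 4 to n = 1:
E_4 = -13.6057 × 2² / 4² = -3.4014250 eV
E_1 = -13.6057 × 2² / 1² = -54.4228000 eV
ΔE = E_4 - E_1 = 51.0213750 eV

λ = hc/E = 1239.84 eV·nm / 51.0213750 eV
λ = 24.30040 nm

This is the γ-line of the Lyman series in He⁺.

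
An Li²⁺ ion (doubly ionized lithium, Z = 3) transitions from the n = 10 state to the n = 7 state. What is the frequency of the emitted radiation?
3.08171e+14 Hz

First, find the transition energy:
E_10 = -13.6057 × 3² / 10² = -1.22451300 eV
E_7 = -13.6057 × 3² / 7² = -2.49900612 eV
|ΔE| = |E_7 - E_10| = 1.27449312 eV

Convert to Joules: E = 1.27449312 eV × (1.602177 × 10⁻¹⁹ J/eV) = 2.0419636e-19 J

Using E = hf:
f = E/h = 2.0419636e-19 J / (6.62607 × 10⁻³⁴ J·s)
f = 3.08171e+14 Hz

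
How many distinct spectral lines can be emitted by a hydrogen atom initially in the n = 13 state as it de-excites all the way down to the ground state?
78

The electron can occupy levels n = 1, 2, ..., 13 during de-excitation — that is m = 13 - 1 + 1 = 13 distinct levels.

The number of distinct spectral lines equals the number of ways to choose 2 of these m levels (each pair gives one possible emission transition):

Number of lines = m(m-1)/2 = 13×12/2 = 78

These correspond to all possible transitions between the 13 levels:
13 → 12, 13 → 11, 13 → 10, 13 → 9, 13 → 8, 13 → 7, 13 → 6, 13 → 5...

Each transition produces a photon with a unique energy (and thus wavelength). This count does not depend on Z.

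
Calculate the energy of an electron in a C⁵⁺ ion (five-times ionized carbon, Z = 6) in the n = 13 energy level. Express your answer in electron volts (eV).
-2.8983 eV

The energy levels of a hydrogen-like atom are given by:
E_n = -13.6057 Z² / n² eV  (with Z = 6 for C⁵⁺)

For n = 13:
E_13 = -13.6057 × 6² / 13²
E_13 = -13.6057 × 36 / 169
E_13 = -2.8983 eV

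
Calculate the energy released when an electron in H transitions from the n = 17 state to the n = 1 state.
13.5586 eV

The energy levels are E_n = -13.6057 eV / n².

Energy at n = 17: E_17 = -13.6057 / 17² = -0.0470785 eV
Energy at n = 1: E_1 = -13.6057 / 1² = -13.6057000 eV

For emission (electron falling to lower state), the photon energy is:
E_photon = E_17 - E_1 = |-0.0470785 - (-13.6057000)|
E_photon = 13.5586 eV

This energy is carried away by the emitted photon.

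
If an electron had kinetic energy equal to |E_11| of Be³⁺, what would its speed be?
7.95525e+05 m/s (or 0.265358% of c)

The binding energy at n = 11 for Be³⁺ is:
E_11 = -13.6057 × 4²/11² = -1.79910083 eV
|E_11| = 1.79910083 eV

Convert to Joules:
KE = 1.79910083 eV × (1.602177 × 10⁻¹⁹ J/eV) = 2.8824780e-19 J

Using KE = ½mv²:
v = √(2·KE/m_e)
v = √(2 × 2.8824780e-19 J / 9.10938 × 10⁻³¹ kg)
v = 7.95525e+05 m/s

This is approximately 0.265358% the speed of light.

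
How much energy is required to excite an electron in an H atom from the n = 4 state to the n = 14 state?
0.780939 eV

The energy levels of a hydrogen-like atom are E_n = -13.6057 eV / n².

Energy at n = 4: E_4 = -13.6057 / 4² = -0.850356250 eV
Energy at n = 14: E_14 = -13.6057 / 14² = -0.069416837 eV

The excitation energy is the difference:
ΔE = E_14 - E_4
ΔE = -0.069416837 - (-0.850356250)
ΔE = 0.780939 eV

Since this is positive, energy must be absorbed (photon absorption).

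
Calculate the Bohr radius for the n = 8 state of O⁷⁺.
0.423342 nm (or 4.233418 Å)

The Bohr radius formula is:
r_n = n² a₀ / Z

where a₀ = 0.052917721 nm is the Bohr radius.

For O⁷⁺ (Z = 8) at n = 8:
r_8 = 8² × 0.052917721 nm / 8
r_8 = 64 × 0.052917721 nm / 8
r_8 = 3.3867341 nm / 8
r_8 = 0.423342 nm

The electron orbits at approximately 0.423342 nm from the nucleus.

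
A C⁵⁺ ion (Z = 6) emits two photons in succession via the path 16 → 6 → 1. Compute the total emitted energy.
487.89 eV

The energy levels of C⁵⁺ are E_n = -13.6057 × 6² / n² eV.

First transition (16 → 6):
ΔE₁ = |E_6 - E_16|
ΔE₁ = |-13.60570000 - (-1.91330156)| = 11.69240 eV

Second transition (6 → 1):
ΔE₂ = |E_1 - E_6|
ΔE₂ = |-489.80520000 - (-13.60570000)| = 476.19950 eV

Total energy released:
E_total = ΔE₁ + ΔE₂ = 11.69240 + 476.19950 = 487.89 eV

Note: This equals the direct transition 16 → 1: 487.89 eV ✓
Energy is conserved regardless of the path taken.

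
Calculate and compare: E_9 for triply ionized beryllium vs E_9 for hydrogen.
Be³⁺ at n = 9 (E = -2.6875 eV)

Using E_n = -13.6057 Z² / n² eV:

Be³⁺ (Z = 4) at n = 9:
E = -13.6057 × 4² / 9² = -13.6057 × 16 / 81 = -2.6875457 eV

H (Z = 1) at n = 9:
E = -13.6057 × 1² / 9² = -13.6057 × 1 / 81 = -0.1679716 eV

Since -2.6875457 eV < -0.1679716 eV,
Be³⁺ at n = 9 is more tightly bound (requires more energy to ionize).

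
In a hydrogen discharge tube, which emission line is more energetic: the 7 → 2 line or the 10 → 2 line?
10 → 2

Calculate the energy for each transition:

Transition 7 → 2:
ΔE₁ = |E_2 - E_7| = |-13.6057/2² - (-13.6057/7²)|
ΔE₁ = |-3.40142500 - (-0.27766735)| = 3.12376 eV

Transition 10 → 2:
ΔE₂ = |E_2 - E_10| = |-13.6057/2² - (-13.6057/10²)|
ΔE₂ = |-3.40142500 - (-0.13605700)| = 3.26537 eV

Since 3.26537 eV > 3.12376 eV, the transition 10 → 2 emits the more energetic photon.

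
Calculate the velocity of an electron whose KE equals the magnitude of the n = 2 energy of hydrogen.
1.09385e+06 m/s (or 0.3649% of c)

The binding energy at n = 2 for hydrogen is:
E_2 = -13.6057/2² = -3.40142500 eV
|E_2| = 3.40142500 eV

Convert to Joules:
KE = 3.40142500 eV × (1.602177 × 10⁻¹⁹ J/eV) = 5.4496849e-19 J

Using KE = ½mv²:
v = √(2·KE/m_e)
v = √(2 × 5.4496849e-19 J / 9.10938 × 10⁻³¹ kg)
v = 1.09385e+06 m/s

This is approximately 0.3649% the speed of light.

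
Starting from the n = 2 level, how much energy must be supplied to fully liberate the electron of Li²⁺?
30.61283 eV

The ionization energy is the energy needed to remove the electron completely (n → ∞).

For a hydrogen-like ion with Z = 3, E_n = -13.6057 Z² / n² eV.

At n = 2: E_2 = -13.6057 × 3² / 2² = -30.61282500 eV
At n = ∞: E_∞ = 0 eV

Ionization energy = E_∞ - E_2 = 0 - (-30.61282500) = 30.61282500 eV
Ionization energy ≈ 30.61283 eV

This is also called the binding energy of the electron in state n = 2.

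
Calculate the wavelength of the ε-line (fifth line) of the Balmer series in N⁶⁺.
8.100 nm

The lines of a series are numbered from the longest wavelength (smallest ΔE) outward; the fifth line is the transition from n = n_f + 5 to n_f.
The Balmer series has all transitions ending at n_f = 2.

For N⁶⁺ (Z = 7), the fifth line (ε-line) is the jump from n = 7 to n = 2:
E_7 = -13.6057 × 7² / 7² = -13.60570 eV
E_2 = -13.6057 × 7² / 2² = -166.66983 eV
ΔE = E_7 - E_2 = 153.06413 eV

λ = hc/E = 1239.84 eV·nm / 153.06413 eV
λ = 8.100 nm

This is the ε-line of the Balmer series in N⁶⁺.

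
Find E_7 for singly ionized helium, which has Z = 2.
-1.110669 eV

For hydrogen-like ions, the energy levels scale with Z²:
E_n = -13.6057 Z² / n² eV

For He⁺ (Z = 2) at n = 7:
E_7 = -13.6057 × 2² / 7²
E_7 = -13.6057 × 4 / 49
E_7 = -54.4228 / 49
E_7 = -1.110669 eV

The energy is 4 times more negative than hydrogen at the same n due to the stronger nuclear charge.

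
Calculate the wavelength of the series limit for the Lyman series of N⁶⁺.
1.8597 nm

The series limit corresponds to the transition from n = ∞ to n = 1.
This is the highest energy (shortest wavelength) transition in the Lyman series.

E_∞ = 0 eV
E_1 = -13.6057 × 7² / 1² = -666.679300 eV

Energy at series limit:
ΔE = E_∞ - E_1 = 0 - (-666.679300) = 666.679300 eV
λ = hc/E = 1239.84 eV·nm / 666.679300 eV = 1.8597 nm

This energy equals the ionization energy from the n = 1 state of N⁶⁺.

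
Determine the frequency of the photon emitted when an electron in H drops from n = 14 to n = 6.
7.45996e+13 Hz

First, find the transition energy:
E_14 = -13.6057 / 14² = -0.069416837 eV
E_6 = -13.6057 / 6² = -0.377936111 eV
|ΔE| = |E_6 - E_14| = 0.308519274 eV

Convert to Joules: E = 0.308519274 eV × (1.602177 × 10⁻¹⁹ J/eV) = 4.9430248e-20 J

Using E = hf:
f = E/h = 4.9430248e-20 J / (6.62607 × 10⁻³⁴ J·s)
f = 7.45996e+13 Hz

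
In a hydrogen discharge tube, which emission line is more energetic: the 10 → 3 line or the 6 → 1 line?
6 → 1

Calculate the energy for each transition:

Transition 10 → 3:
ΔE₁ = |E_3 - E_10| = |-13.6057/3² - (-13.6057/10²)|
ΔE₁ = |-1.511744444 - (-0.136057000)| = 1.375687 eV

Transition 6 → 1:
ΔE₂ = |E_1 - E_6| = |-13.6057/1² - (-13.6057/6²)|
ΔE₂ = |-13.605700000 - (-0.377936111)| = 13.227764 eV

Since 13.227764 eV > 1.375687 eV, the transition 6 → 1 emits the more energetic photon.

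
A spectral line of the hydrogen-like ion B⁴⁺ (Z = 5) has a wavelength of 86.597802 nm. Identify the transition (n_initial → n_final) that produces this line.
n = 7 → n = 4

First, find the photon energy from the wavelength (hc = 1239.84 eV·nm):
E = hc/λ = 1239.84 eV·nm / 86.597802 nm = 14.317223 eV

The energy levels of B⁴⁺ satisfy E_n = -13.6057 × 5² / n² eV, so an emission n_i → n_f releases
ΔE = 13.6057 × 5² × (1/n_f² − 1/n_i²) eV.

Setting ΔE equal to the photon energy:
1/n_f² − 1/n_i² = 14.317223 / (13.6057 × 5²) = 0.042091838

Since 1/n_i² must be positive, we need 1/n_f² > 0.042091838, i.e. n_f ≤ 4. For each allowed n_f, solve n_i = (1/n_f² − 0.042091838)^(−1/2) and check whether it is a whole number:
  n_f = 1: 1/n_i² = 1.000000000 − 0.042091838 = 0.957908162 → n_i = 1.022  (not an integer) ✗
  n_f = 2: 1/n_i² = 0.250000000 − 0.042091838 = 0.207908162 → n_i = 2.193  (not an integer) ✗
  n_f = 3: 1/n_i² = 0.111111111 − 0.042091838 = 0.069019273 → n_i = 3.806  (not an integer) ✗
  n_f = 4: 1/n_i² = 0.062500000 − 0.042091838 = 0.020408162 → n_i = 7.000  → integer, n_i = 7 ✓

Only n_f = 4 gives an integer upper level, n_i = 7.

The transition is from n = 7 to n = 4 (emission).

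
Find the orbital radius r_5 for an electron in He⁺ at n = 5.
0.66147 nm (or 6.61472 Å)

The Bohr radius formula is:
r_n = n² a₀ / Z

where a₀ = 0.05291772 nm is the Bohr radius.

For He⁺ (Z = 2) at n = 5:
r_5 = 5² × 0.05291772 nm / 2
r_5 = 25 × 0.05291772 nm / 2
r_5 = 1.322943 nm / 2
r_5 = 0.66147 nm

The electron orbits at approximately 0.66147 nm from the nucleus.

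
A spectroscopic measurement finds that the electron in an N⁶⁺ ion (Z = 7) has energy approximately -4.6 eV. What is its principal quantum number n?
n = 12

The exact energy levels follow E_n = -13.6057 Z² / n² eV with Z = 7.

The measured value (-4.6 eV) is reported to only 2 significant figures, so we must test candidate n values and see which one matches to that precision.

Candidate energies:
  n = 10:  E = -13.6057 × 7² / 10² = -6.66679 eV
  n = 11:  E = -13.6057 × 7² / 11² = -5.50975 eV
  n = 12:  E = -13.6057 × 7² / 12² = -4.62972 eV  ← matches
  n = 13:  E = -13.6057 × 7² / 13² = -3.94485 eV
  n = 14:  E = -13.6057 × 7² / 14² = -3.40143 eV

Checking against the measurement of -4.6 eV (2 sig figs), only n = 12 agrees:
E_12 = -4.62972 eV, which rounds to -4.6 eV ✓

Therefore n = 12.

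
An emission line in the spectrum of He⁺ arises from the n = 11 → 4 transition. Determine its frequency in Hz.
7.13706e+14 Hz

First, find the transition energy:
E_11 = -13.6057 × 2² / 11² = -0.44977521 eV
E_4 = -13.6057 × 2² / 4² = -3.40142500 eV
|ΔE| = |E_4 - E_11| = 2.95164979 eV

Convert to Joules: E = 2.95164979 eV × (1.602177 × 10⁻¹⁹ J/eV) = 4.7290654e-19 J

Using E = hf:
f = E/h = 4.7290654e-19 J / (6.62607 × 10⁻³⁴ J·s)
f = 7.13706e+14 Hz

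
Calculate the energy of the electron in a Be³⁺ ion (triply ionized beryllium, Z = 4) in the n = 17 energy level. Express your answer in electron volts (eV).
-0.753257 eV

The energy levels of a hydrogen-like atom are given by:
E_n = -13.6057 Z² / n² eV  (with Z = 4 for Be³⁺)

For n = 17:
E_17 = -13.6057 × 4² / 17²
E_17 = -13.6057 × 16 / 289
E_17 = -0.753257 eV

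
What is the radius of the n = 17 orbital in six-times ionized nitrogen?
2.18475 nm (or 21.84746 Å)

The Bohr radius formula is:
r_n = n² a₀ / Z

where a₀ = 0.05291772 nm is the Bohr radius.

For N⁶⁺ (Z = 7) at n = 17:
r_17 = 17² × 0.05291772 nm / 7
r_17 = 289 × 0.05291772 nm / 7
r_17 = 15.293221 nm / 7
r_17 = 2.18475 nm

The electron orbits at approximately 2.18475 nm from the nucleus.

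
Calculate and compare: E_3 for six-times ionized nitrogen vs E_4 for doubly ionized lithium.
N⁶⁺ at n = 3 (E = -74.075 eV)

Using E_n = -13.6057 Z² / n² eV:

N⁶⁺ (Z = 7) at n = 3:
E = -13.6057 × 7² / 3² = -13.6057 × 49 / 9 = -74.075478 eV

Li²⁺ (Z = 3) at n = 4:
E = -13.6057 × 3² / 4² = -13.6057 × 9 / 16 = -7.653206 eV

Since -74.075478 eV < -7.653206 eV,
N⁶⁺ at n = 3 is more tightly bound (requires more energy to ionize).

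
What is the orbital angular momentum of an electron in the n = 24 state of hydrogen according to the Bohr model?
2.5310e-33 J·s (or 24ℏ)

In the Bohr model, angular momentum is quantized:
L = nℏ

where ℏ = h/(2π) = 1.054572e-34 J·s

For n = 24:
L = 24 × 1.054572e-34 J·s
L = 2.5310e-33 J·s

This can also be written as L = 24ℏ.
The angular momentum is an integer multiple of the reduced Planck constant.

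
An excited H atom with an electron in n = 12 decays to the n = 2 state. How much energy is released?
3.306941 eV

The energy levels are E_n = -13.6057 eV / n².

Energy at n = 12: E_12 = -13.6057 / 12² = -0.094484028 eV
Energy at n = 2: E_2 = -13.6057 / 2² = -3.401425000 eV

For emission (electron falling to lower state), the photon energy is:
E_photon = E_12 - E_2 = |-0.094484028 - (-3.401425000)|
E_photon = 3.306941 eV

This energy is carried away by the emitted photon.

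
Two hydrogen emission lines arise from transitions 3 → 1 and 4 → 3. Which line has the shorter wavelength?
3 → 1

Calculate the energy for each transition:

Transition 3 → 1:
ΔE₁ = |E_1 - E_3| = |-13.6057/1² - (-13.6057/3²)|
ΔE₁ = |-13.60570000000 - (-1.51174444444)| = 12.09395556 eV

Transition 4 → 3:
ΔE₂ = |E_3 - E_4| = |-13.6057/3² - (-13.6057/4²)|
ΔE₂ = |-1.51174444444 - (-0.85035625000)| = 0.66138819 eV

Since 12.09395556 eV > 0.66138819 eV, the transition 3 → 1 emits the more energetic photon.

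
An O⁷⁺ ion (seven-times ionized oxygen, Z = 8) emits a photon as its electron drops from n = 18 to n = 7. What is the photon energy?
15.083 eV

The energy levels are E_n = -13.6057 Z² eV / n².

Energy at n = 18: E_18 = -13.6057 × 8² / 18² = -2.687546 eV
Energy at n = 7: E_7 = -13.6057 × 8² / 7² = -17.770710 eV

For emission (electron falling to lower state), the photon energy is:
E_photon = E_18 - E_7 = |-2.687546 - (-17.770710)|
E_photon = 15.083 eV

This energy is carried away by the emitted photon.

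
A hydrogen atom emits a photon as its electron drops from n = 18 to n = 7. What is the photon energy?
0.236 eV

The energy levels are E_n = -13.6057 eV / n².

Energy at n = 18: E_18 = -13.6057 / 18² = -0.041993 eV
Energy at n = 7: E_7 = -13.6057 / 7² = -0.277667 eV

For emission (electron falling to lower state), the photon energy is:
E_photon = E_18 - E_7 = |-0.041993 - (-0.277667)|
E_photon = 0.236 eV

This energy is carried away by the emitted photon.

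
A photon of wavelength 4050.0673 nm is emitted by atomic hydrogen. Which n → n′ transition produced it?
n = 5 → n = 4

First, find the photon energy from the wavelength (hc = 1239.84 eV·nm):
E = hc/λ = 1239.84 eV·nm / 4050.0673 nm = 0.30612825 eV

The energy levels of hydrogen satisfy E_n = -13.6057 / n² eV, so an emission n_i → n_f releases
ΔE = 13.6057 × (1/n_f² − 1/n_i²) eV.

Setting ΔE equal to the photon energy:
1/n_f² − 1/n_i² = 0.30612825 / 13.6057 = 0.022500000

Since 1/n_i² must be positive, we need 1/n_f² > 0.022500000, i.e. n_f ≤ 6. For each allowed n_f, solve n_i = (1/n_f² − 0.022500000)^(−1/2) and check whether it is a whole number:
  n_f = 1: 1/n_i² = 1.000000000 − 0.022500000 = 0.977500000 → n_i = 1.011  (not an integer) ✗
  n_f = 2: 1/n_i² = 0.250000000 − 0.022500000 = 0.227500000 → n_i = 2.097  (not an integer) ✗
  n_f = 3: 1/n_i² = 0.111111111 − 0.022500000 = 0.088611111 → n_i = 3.359  (not an integer) ✗
  n_f = 4: 1/n_i² = 0.062500000 − 0.022500000 = 0.040000000 → n_i = 5.000  → integer, n_i = 5 ✓
  n_f = 5: 1/n_i² = 0.040000000 − 0.022500000 = 0.017500000 → n_i = 7.559  (not an integer) ✗
  n_f = 6: 1/n_i² = 0.027777778 − 0.022500000 = 0.005277778 → n_i = 13.765  (not an integer) ✗

Only n_f = 4 gives an integer upper level, n_i = 5.

The transition is from n = 5 to n = 4 (emission).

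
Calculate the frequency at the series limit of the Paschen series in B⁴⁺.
9.1385e+15 Hz

The series limit corresponds to the transition from n = ∞ to n = 3.
This is the highest energy (shortest wavelength) transition in the Paschen series.

E_∞ = 0 eV
E_3 = -13.6057 × 5² / 3² = -37.7936111 eV

Energy at series limit:
ΔE = E_∞ - E_3 = 0 - (-37.7936111) = 37.7936111 eV
E = 37.7936111 eV × (1.602177 × 10⁻¹⁹ J/eV) = 6.055205e-18 J
f = E/h = 6.055205e-18 J / (6.62607 × 10⁻³⁴ J·s) = 9.1385e+15 Hz

This energy equals the ionization energy from the n = 3 state of B⁴⁺.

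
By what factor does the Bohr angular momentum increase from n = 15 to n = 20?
1.3333

In the Bohr model, L_n = nℏ, so the ratio is purely the ratio of quantum numbers:

L_20/L_15 = 20ℏ / 15ℏ = 20/15 = 1.3333

The angular momentum scales linearly with n.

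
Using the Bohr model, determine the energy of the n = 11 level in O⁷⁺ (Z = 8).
-7.1964 eV

For hydrogen-like ions, the energy levels scale with Z²:
E_n = -13.6057 Z² / n² eV

For O⁷⁺ (Z = 8) at n = 11:
E_11 = -13.6057 × 8² / 11²
E_11 = -13.6057 × 64 / 121
E_11 = -870.7648 / 121
E_11 = -7.1964 eV

The energy is 64 times more negative than hydrogen at the same n due to the stronger nuclear charge.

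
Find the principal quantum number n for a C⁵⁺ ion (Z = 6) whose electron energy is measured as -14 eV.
n = 6

The exact energy levels follow E_n = -13.6057 Z² / n² eV with Z = 6.

The measured value (-14 eV) is reported to only 2 significant figures, so we must test candidate n values and see which one matches to that precision.

Candidate energies:
  n = 4:  E = -13.6057 × 6² / 4² = -30.61283 eV
  n = 5:  E = -13.6057 × 6² / 5² = -19.59221 eV
  n = 6:  E = -13.6057 × 6² / 6² = -13.60570 eV  ← matches
  n = 7:  E = -13.6057 × 6² / 7² = -9.99602 eV
  n = 8:  E = -13.6057 × 6² / 8² = -7.65321 eV

Checking against the measurement of -14 eV (2 sig figs), only n = 6 agrees:
E_6 = -13.60570 eV, which rounds to -14 eV ✓

Therefore n = 6.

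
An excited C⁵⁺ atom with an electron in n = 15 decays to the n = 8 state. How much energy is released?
5.476294 eV

The energy levels are E_n = -13.6057 Z² eV / n².

Energy at n = 15: E_15 = -13.6057 × 6² / 15² = -2.176912000 eV
Energy at n = 8: E_8 = -13.6057 × 6² / 8² = -7.653206250 eV

For emission (electron falling to lower state), the photon energy is:
E_photon = E_15 - E_8 = |-2.176912000 - (-7.653206250)|
E_photon = 5.476294 eV

This energy is carried away by the emitted photon.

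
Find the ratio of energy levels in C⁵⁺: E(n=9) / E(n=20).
4.938

Using E_n = -13.6057 Z² / n² eV with Z = 6:

E_9 = -13.6057 × 6² / 9² = -489.8052 / 81 = -6.046977778 eV
E_20 = -13.6057 × 6² / 20² = -489.8052 / 400 = -1.224513000 eV

The ratio is:
E_9/E_20 = (-6.046977778) / (-1.224513000)
E_9/E_20 = (-489.8052/81) / (-489.8052/400)
E_9/E_20 = 400/81
E_9/E_20 = 4.938
(Note: the Z² factors cancel in the ratio.)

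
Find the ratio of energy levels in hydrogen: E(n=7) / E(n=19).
7.36735

Using E_n = -13.6057 Z² / n² eV with Z = 1:

E_7 = -13.6057 / 7² = -13.6057 / 49 = -0.27766734694 eV
E_19 = -13.6057 / 19² = -13.6057 / 361 = -0.03768891967 eV

The ratio is:
E_7/E_19 = (-0.27766734694) / (-0.03768891967)
E_7/E_19 = (-13.6057/49) / (-13.6057/361)
E_7/E_19 = 361/49
E_7/E_19 = 7.36735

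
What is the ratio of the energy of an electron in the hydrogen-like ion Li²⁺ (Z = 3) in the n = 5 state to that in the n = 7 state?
1.9600

Using E_n = -13.6057 Z² / n² eV with Z = 3:

E_5 = -13.6057 × 3² / 5² = -122.4513 / 25 = -4.8980520000 eV
E_7 = -13.6057 × 3² / 7² = -122.4513 / 49 = -2.4990061224 eV

The ratio is:
E_5/E_7 = (-4.8980520000) / (-2.4990061224)
E_5/E_7 = (-122.4513/25) / (-122.4513/49)
E_5/E_7 = 49/25
E_5/E_7 = 1.9600
(Note: the Z² factors cancel in the ratio.)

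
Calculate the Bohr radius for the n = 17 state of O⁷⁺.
1.911653 nm (or 19.116527 Å)

The Bohr radius formula is:
r_n = n² a₀ / Z

where a₀ = 0.052917721 nm is the Bohr radius.

For O⁷⁺ (Z = 8) at n = 17:
r_17 = 17² × 0.052917721 nm / 8
r_17 = 289 × 0.052917721 nm / 8
r_17 = 15.2932214 nm / 8
r_17 = 1.911653 nm

The electron orbits at approximately 1.911653 nm from the nucleus.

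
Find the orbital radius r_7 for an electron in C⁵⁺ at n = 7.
0.4322 nm (or 4.3216 Å)

The Bohr radius formula is:
r_n = n² a₀ / Z

where a₀ = 0.0529177 nm is the Bohr radius.

For C⁵⁺ (Z = 6) at n = 7:
r_7 = 7² × 0.0529177 nm / 6
r_7 = 49 × 0.0529177 nm / 6
r_7 = 2.59297 nm / 6
r_7 = 0.4322 nm

The electron orbits at approximately 0.4322 nm from the nucleus.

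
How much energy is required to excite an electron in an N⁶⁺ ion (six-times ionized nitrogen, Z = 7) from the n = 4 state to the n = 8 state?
31.251 eV

The energy levels of a hydrogen-like atom are E_n = -13.6057 Z² eV / n².

Energy at n = 4: E_4 = -13.6057 × 7² / 4² = -41.667456 eV
Energy at n = 8: E_8 = -13.6057 × 7² / 8² = -10.416864 eV

The excitation energy is the difference:
ΔE = E_8 - E_4
ΔE = -10.416864 - (-41.667456)
ΔE = 31.251 eV

Since this is positive, energy must be absorbed (photon absorption).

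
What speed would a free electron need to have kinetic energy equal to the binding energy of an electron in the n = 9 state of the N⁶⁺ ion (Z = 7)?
1.702e+06 m/s (or 0.56757% of c)

The binding energy at n = 9 for N⁶⁺ is:
E_9 = -13.6057 × 7²/9² = -8.2306086 eV
|E_9| = 8.2306086 eV

Convert to Joules:
KE = 8.2306086 eV × (1.602177 × 10⁻¹⁹ J/eV) = 1.31869e-18 J

Using KE = ½mv²:
v = √(2·KE/m_e)
v = √(2 × 1.31869e-18 J / 9.10938 × 10⁻³¹ kg)
v = 1.702e+06 m/s

This is approximately 0.56757% the speed of light.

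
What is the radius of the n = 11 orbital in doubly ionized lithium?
2.1343 nm (or 21.3435 Å)

The Bohr radius formula is:
r_n = n² a₀ / Z

where a₀ = 0.0529177 nm is the Bohr radius.

For Li²⁺ (Z = 3) at n = 11:
r_11 = 11² × 0.0529177 nm / 3
r_11 = 121 × 0.0529177 nm / 3
r_11 = 6.40304 nm / 3
r_11 = 2.1343 nm

The electron orbits at approximately 2.1343 nm from the nucleus.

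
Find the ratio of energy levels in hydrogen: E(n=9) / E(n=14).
2.42

Using E_n = -13.6057 Z² / n² eV with Z = 1:

E_9 = -13.6057 / 9² = -13.6057 / 81 = -0.16797160 eV
E_14 = -13.6057 / 14² = -13.6057 / 196 = -0.06941684 eV

The ratio is:
E_9/E_14 = (-0.16797160) / (-0.06941684)
E_9/E_14 = (-13.6057/81) / (-13.6057/196)
E_9/E_14 = 196/81
E_9/E_14 = 2.42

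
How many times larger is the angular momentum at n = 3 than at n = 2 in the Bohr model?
1.5000

In the Bohr model, L_n = nℏ, so the ratio is purely the ratio of quantum numbers:

L_3/L_2 = 3ℏ / 2ℏ = 3/2 = 1.5000

The angular momentum scales linearly with n.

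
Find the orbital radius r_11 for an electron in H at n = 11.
6.4030 nm (or 64.0304 Å)

The Bohr radius formula is:
r_n = n² a₀ / Z

where a₀ = 0.0529177 nm is the Bohr radius.

For H (Z = 1) at n = 11:
r_11 = 11² × 0.0529177 nm / 1
r_11 = 121 × 0.0529177 nm / 1
r_11 = 6.40304 nm / 1
r_11 = 6.4030 nm

The electron orbits at approximately 6.4030 nm from the nucleus.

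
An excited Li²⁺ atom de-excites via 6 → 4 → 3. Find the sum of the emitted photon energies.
10.20 eV

The energy levels of Li²⁺ are E_n = -13.6057 × 3² / n² eV.

First transition (6 → 4):
ΔE₁ = |E_4 - E_6|
ΔE₁ = |-7.65320625 - (-3.40142500)| = 4.25178 eV

Second transition (4 → 3):
ΔE₂ = |E_3 - E_4|
ΔE₂ = |-13.60570000 - (-7.65320625)| = 5.95249 eV

Total energy released:
E_total = ΔE₁ + ΔE₂ = 4.25178 + 5.95249 = 10.20 eV

Note: This equals the direct transition 6 → 3: 10.20 eV ✓
Energy is conserved regardless of the path taken.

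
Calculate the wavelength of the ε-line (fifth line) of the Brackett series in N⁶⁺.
37.08 nm

The lines of a series are numbered from the longest wavelength (smallest ΔE) outward; the fifth line is the transition from n = n_f + 5 to n_f.
The Brackett series has all transitions ending at n_f = 4.

For N⁶⁺ (Z = 7), the fifth line (ε-line) is the jump from n = 9 to n = 4:
E_9 = -13.6057 × 7² / 9² = -8.2306 eV
E_4 = -13.6057 × 7² / 4² = -41.6675 eV
ΔE = E_9 - E_4 = 33.4369 eV

λ = hc/E = 1239.84 eV·nm / 33.4369 eV
λ = 37.08 nm

This is the ε-line of the Brackett series in N⁶⁺.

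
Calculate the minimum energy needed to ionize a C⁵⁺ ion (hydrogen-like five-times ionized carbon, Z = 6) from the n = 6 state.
13.605700 eV

The ionization energy is the energy needed to remove the electron completely (n → ∞).

For a hydrogen-like ion with Z = 6, E_n = -13.6057 Z² / n² eV.

At n = 6: E_6 = -13.6057 × 6² / 6² = -13.605700000 eV
At n = ∞: E_∞ = 0 eV

Ionization energy = E_∞ - E_6 = 0 - (-13.605700000) = 13.605700000 eV
Ionization energy ≈ 13.605700 eV

This is also called the binding energy of the electron in state n = 6.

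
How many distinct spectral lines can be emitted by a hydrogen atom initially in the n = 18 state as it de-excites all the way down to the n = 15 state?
6

The electron can occupy levels n = 15, 16, ..., 18 during de-excitation — that is m = 18 - 15 + 1 = 4 distinct levels.

The number of distinct spectral lines equals the number of ways to choose 2 of these m levels (each pair gives one possible emission transition):

Number of lines = m(m-1)/2 = 4×3/2 = 6

These correspond to all possible transitions between the 4 levels:
18 → 17, 18 → 16, 18 → 15, 17 → 16, 17 → 15, 16 → 15

Each transition produces a photon with a unique energy (and thus wavelength). This count does not depend on Z.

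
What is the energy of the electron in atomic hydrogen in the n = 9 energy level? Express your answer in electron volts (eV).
-0.168 eV

The energy levels of a hydrogen-like atom are given by:
E_n = -13.6057 eV / n²

For n = 9:
E_9 = -13.6057 eV / 9²
E_9 = -13.6057 eV / 81
E_9 = -0.168 eV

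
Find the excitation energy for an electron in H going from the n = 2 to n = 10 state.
3.2654 eV

The energy levels of a hydrogen-like atom are E_n = -13.6057 eV / n².

Energy at n = 2: E_2 = -13.6057 / 2² = -3.4014250 eV
Energy at n = 10: E_10 = -13.6057 / 10² = -0.1360570 eV

The excitation energy is the difference:
ΔE = E_10 - E_2
ΔE = -0.1360570 - (-3.4014250)
ΔE = 3.2654 eV

Since this is positive, energy must be absorbed (photon absorption).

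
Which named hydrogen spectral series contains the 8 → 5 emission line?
Pfund series

The spectral series in hydrogen are named based on the final (lower) energy level:
- Lyman series: n_final = 1 (ultraviolet)
- Balmer series: n_final = 2 (visible/near-UV)
- Paschen series: n_final = 3 (infrared)
- Brackett series: n_final = 4 (infrared)
- Pfund series: n_final = 5 (far infrared)

Since this transition ends at n = 5, it belongs to the Pfund series.

For reference, this 8 → 5 line has photon energy
ΔE = 13.6057 eV × (1/5² - 1/8²) = 0.33163893750 eV,
corresponding to wavelength λ = hc/ΔE = 1239.84 eV·nm / 0.33163893750 eV = 3738.52362 nm in the far infrared region.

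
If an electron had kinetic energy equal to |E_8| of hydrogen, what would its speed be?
2.735e+05 m/s (or 0.0912% of c)

The binding energy at n = 8 for hydrogen is:
E_8 = -13.6057/8² = -0.2125891 eV
|E_8| = 0.2125891 eV

Convert to Joules:
KE = 0.2125891 eV × (1.602177 × 10⁻¹⁹ J/eV) = 3.40605e-20 J

Using KE = ½mv²:
v = √(2·KE/m_e)
v = √(2 × 3.40605e-20 J / 9.10938 × 10⁻³¹ kg)
v = 2.735e+05 m/s

This is approximately 0.0912% the speed of light.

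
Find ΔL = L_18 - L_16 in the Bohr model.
2.1091e-34 J·s (or 2ℏ)

In the Bohr model, L_n = nℏ where ℏ = 1.054572e-34 J·s.

L_18 = 18ℏ = 1.898230e-33 J·s
L_16 = 16ℏ = 1.687315e-33 J·s

ΔL = L_18 - L_16 = (18 - 16)ℏ = 2ℏ
ΔL = 2 × 1.054572e-34 J·s = 2.1091e-34 J·s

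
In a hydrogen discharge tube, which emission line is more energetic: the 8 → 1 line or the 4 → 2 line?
8 → 1

Calculate the energy for each transition:

Transition 8 → 1:
ΔE₁ = |E_1 - E_8| = |-13.6057/1² - (-13.6057/8²)|
ΔE₁ = |-13.605700000 - (-0.212589063)| = 13.393111 eV

Transition 4 → 2:
ΔE₂ = |E_2 - E_4| = |-13.6057/2² - (-13.6057/4²)|
ΔE₂ = |-3.401425000 - (-0.850356250)| = 2.551069 eV

Since 13.393111 eV > 2.551069 eV, the transition 8 → 1 emits the more energetic photon.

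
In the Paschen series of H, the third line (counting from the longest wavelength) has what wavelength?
1093.52 nm

The lines of a series are numbered from the longest wavelength (smallest ΔE) outward; the third line is the transition from n = n_f + 3 to n_f.
The Paschen series has all transitions ending at n_f = 3.

For H, the third line (γ-line) is the jump from n = 6 to n = 3:
E_6 = -13.6057 / 6² = -0.3779361 eV
E_3 = -13.6057 / 3² = -1.5117444 eV
ΔE = E_6 - E_3 = 1.1338083 eV

λ = hc/E = 1239.84 eV·nm / 1.1338083 eV
λ = 1093.52 nm

This is the γ-line of the Paschen series in H.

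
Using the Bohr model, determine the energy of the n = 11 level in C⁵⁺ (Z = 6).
-4.048 eV

For hydrogen-like ions, the energy levels scale with Z²:
E_n = -13.6057 Z² / n² eV

For C⁵⁺ (Z = 6) at n = 11:
E_11 = -13.6057 × 6² / 11²
E_11 = -13.6057 × 36 / 121
E_11 = -489.8052 / 121
E_11 = -4.048 eV

The energy is 36 times more negative than hydrogen at the same n due to the stronger nuclear charge.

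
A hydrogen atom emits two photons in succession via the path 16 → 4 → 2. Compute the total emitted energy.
3.35 eV

The energy levels of hydrogen are E_n = -13.6057 / n² eV.

First transition (16 → 4):
ΔE₁ = |E_4 - E_16|
ΔE₁ = |-0.85035625 - (-0.05314727)| = 0.79721 eV

Second transition (4 → 2):
ΔE₂ = |E_2 - E_4|
ΔE₂ = |-3.40142500 - (-0.85035625)| = 2.55107 eV

Total energy released:
E_total = ΔE₁ + ΔE₂ = 0.79721 + 2.55107 = 3.35 eV

Note: This equals the direct transition 16 → 2: 3.35 eV ✓
Energy is conserved regardless of the path taken.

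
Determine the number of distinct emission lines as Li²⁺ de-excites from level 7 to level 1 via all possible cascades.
21

The electron can occupy levels n = 1, 2, ..., 7 during de-excitation — that is m = 7 - 1 + 1 = 7 distinct levels.

The number of distinct spectral lines equals the number of ways to choose 2 of these m levels (each pair gives one possible emission transition):

Number of lines = m(m-1)/2 = 7×6/2 = 21

These correspond to all possible transitions between the 7 levels:
7 → 6, 7 → 5, 7 → 4, 7 → 3, 7 → 2, 7 → 1, 6 → 5, 6 → 4...

Each transition produces a photon with a unique energy (and thus wavelength). This count does not depend on Z.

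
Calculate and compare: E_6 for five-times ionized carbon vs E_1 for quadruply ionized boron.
B⁴⁺ at n = 1 (E = -340.14250 eV)

Using E_n = -13.6057 Z² / n² eV:

C⁵⁺ (Z = 6) at n = 6:
E = -13.6057 × 6² / 6² = -13.6057 × 36 / 36 = -13.60570000 eV

B⁴⁺ (Z = 5) at n = 1:
E = -13.6057 × 5² / 1² = -13.6057 × 25 / 1 = -340.14250000 eV

Since -340.14250000 eV < -13.60570000 eV,
B⁴⁺ at n = 1 is more tightly bound (requires more energy to ionize).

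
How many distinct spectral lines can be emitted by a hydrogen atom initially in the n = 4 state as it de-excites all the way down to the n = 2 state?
3

The electron can occupy levels n = 2, 3, ..., 4 during de-excitation — that is m = 4 - 2 + 1 = 3 distinct levels.

The number of distinct spectral lines equals the number of ways to choose 2 of these m levels (each pair gives one possible emission transition):

Number of lines = m(m-1)/2 = 3×2/2 = 3

These correspond to all possible transitions between the 3 levels:
4 → 3, 4 → 2, 3 → 2

Each transition produces a photon with a unique energy (and thus wavelength). This count does not depend on Z.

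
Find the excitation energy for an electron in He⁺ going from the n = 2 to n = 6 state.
12.09 eV

The energy levels of a hydrogen-like atom are E_n = -13.6057 Z² eV / n².

Energy at n = 2: E_2 = -13.6057 × 2² / 2² = -13.60570 eV
Energy at n = 6: E_6 = -13.6057 × 2² / 6² = -1.51174 eV

The excitation energy is the difference:
ΔE = E_6 - E_2
ΔE = -1.51174 - (-13.60570)
ΔE = 12.09 eV

Since this is positive, energy must be absorbed (photon absorption).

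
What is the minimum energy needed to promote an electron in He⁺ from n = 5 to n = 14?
1.90 eV

The energy levels of a hydrogen-like atom are E_n = -13.6057 Z² eV / n².

Energy at n = 5: E_5 = -13.6057 × 2² / 5² = -2.17691 eV
Energy at n = 14: E_14 = -13.6057 × 2² / 14² = -0.27767 eV

The excitation energy is the difference:
ΔE = E_14 - E_5
ΔE = -0.27767 - (-2.17691)
ΔE = 1.90 eV

Since this is positive, energy must be absorbed (photon absorption).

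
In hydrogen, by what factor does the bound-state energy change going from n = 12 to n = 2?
36.00

Using E_n = -13.6057 Z² / n² eV with Z = 1:

E_2 = -13.6057 / 2² = -13.6057 / 4 = -3.40142500 eV
E_12 = -13.6057 / 12² = -13.6057 / 144 = -0.09448403 eV

The ratio is:
E_2/E_12 = (-3.40142500) / (-0.09448403)
E_2/E_12 = (-13.6057/4) / (-13.6057/144)
E_2/E_12 = 144/4
E_2/E_12 = 36.00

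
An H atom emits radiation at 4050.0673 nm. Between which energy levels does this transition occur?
n = 5 → n = 4

First, find the photon energy from the wavelength (hc = 1239.84 eV·nm):
E = hc/λ = 1239.84 eV·nm / 4050.0673 nm = 0.30612825 eV

The energy levels of hydrogen satisfy E_n = -13.6057 / n² eV, so an emission n_i → n_f releases
ΔE = 13.6057 × (1/n_f² − 1/n_i²) eV.

Setting ΔE equal to the photon energy:
1/n_f² − 1/n_i² = 0.30612825 / 13.6057 = 0.022500000

Since 1/n_i² must be positive, we need 1/n_f² > 0.022500000, i.e. n_f ≤ 6. For each allowed n_f, solve n_i = (1/n_f² − 0.022500000)^(−1/2) and check whether it is a whole number:
  n_f = 1: 1/n_i² = 1.000000000 − 0.022500000 = 0.977500000 → n_i = 1.011  (not an integer) ✗
  n_f = 2: 1/n_i² = 0.250000000 − 0.022500000 = 0.227500000 → n_i = 2.097  (not an integer) ✗
  n_f = 3: 1/n_i² = 0.111111111 − 0.022500000 = 0.088611111 → n_i = 3.359  (not an integer) ✗
  n_f = 4: 1/n_i² = 0.062500000 − 0.022500000 = 0.040000000 → n_i = 5.000  → integer, n_i = 5 ✓
  n_f = 5: 1/n_i² = 0.040000000 − 0.022500000 = 0.017500000 → n_i = 7.559  (not an integer) ✗
  n_f = 6: 1/n_i² = 0.027777778 − 0.022500000 = 0.005277778 → n_i = 13.765  (not an integer) ✗

Only n_f = 4 gives an integer upper level, n_i = 5.

The transition is from n = 5 to n = 4 (emission).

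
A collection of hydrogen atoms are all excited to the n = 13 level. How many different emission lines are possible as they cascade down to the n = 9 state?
10

The electron can occupy levels n = 9, 10, ..., 13 during de-excitation — that is m = 13 - 9 + 1 = 5 distinct levels.

The number of distinct spectral lines equals the number of ways to choose 2 of these m levels (each pair gives one possible emission transition):

Number of lines = m(m-1)/2 = 5×4/2 = 10

These correspond to all possible transitions between the 5 levels:
13 → 12, 13 → 11, 13 → 10, 13 → 9, 12 → 11, 12 → 10, 12 → 9, 11 → 10...

Each transition produces a photon with a unique energy (and thus wavelength). This count does not depend on Z.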